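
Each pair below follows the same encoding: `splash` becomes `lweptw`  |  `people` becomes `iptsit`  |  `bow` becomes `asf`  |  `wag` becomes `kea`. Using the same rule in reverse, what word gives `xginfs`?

object

The output letters match the input read backwards, each shifted +4: splash reversed is hsalps. Read the word backwards and shift each letter +4.
Undoing it on xginfs: shift back: x−4=t, g−4=c, i−4=e, n−4=j, f−4=b, s−4=o → tcejbo; then reverse → object.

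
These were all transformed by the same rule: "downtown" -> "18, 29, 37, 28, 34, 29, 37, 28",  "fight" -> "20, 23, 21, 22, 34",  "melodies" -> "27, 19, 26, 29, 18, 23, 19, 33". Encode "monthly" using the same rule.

d is letter #4 and maps to 18: an offset of 14. Each letter is replaced by its alphabet position (a=1..z=26) + 14.
For monthly: m=13→27, o=15→29, n=14→28, t=20→34, h=8→22, l=12→26, y=25→39.

27, 29, 28, 34, 22, 26, 39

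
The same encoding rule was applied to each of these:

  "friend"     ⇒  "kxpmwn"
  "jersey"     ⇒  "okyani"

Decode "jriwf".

elbow

In friend: f→k is +5, r→x is +6, i→p is +7, e→m is +8 — the shift increases by 1 each position. Letter i (0-indexed) is shifted by i+5, so successive shifts are 5, 6, 7, ….
Reversing it on jriwf: j−5=e, r−6=l, i−7=b, w−8=o, f−9=w.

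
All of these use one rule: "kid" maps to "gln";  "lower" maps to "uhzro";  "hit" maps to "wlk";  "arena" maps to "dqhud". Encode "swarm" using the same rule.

pudzv

The output letters match the input read backwards, each shifted +3: kid reversed is dik. The word is reversed, then every letter is shifted forward by 3.
On swarm: reverse → mraws; then shift: m+3=p, r+3=u, a+3=d, w+3=z, s+3=v.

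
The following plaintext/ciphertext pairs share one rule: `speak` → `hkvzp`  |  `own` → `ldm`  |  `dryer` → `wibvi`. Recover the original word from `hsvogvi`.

shelter

Each pair mirrors across the alphabet (s↔h, p↔k, e↔v): positions sum to 25. Letters are reflected about the middle of the alphabet (position → 25−position): Atbash.
Undoing it on hsvogvi: h↔s, s↔h, v↔e, o↔l, g↔t, v↔e, i↔r.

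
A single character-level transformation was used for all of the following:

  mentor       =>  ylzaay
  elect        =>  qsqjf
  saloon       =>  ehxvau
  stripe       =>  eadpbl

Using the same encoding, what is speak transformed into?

ewqhw

Shifts by position in mentor: pos 0: m→y (+12), pos 1: e→l (+7), pos 2: n→z (+12), pos 3: t→a (+7) — repeating every 2. A repeating key of period 2 is used — shifts +12, +7 over and over.
On speak: s+12=e, p+7=w, e+12=q, a+7=h, k+12=w.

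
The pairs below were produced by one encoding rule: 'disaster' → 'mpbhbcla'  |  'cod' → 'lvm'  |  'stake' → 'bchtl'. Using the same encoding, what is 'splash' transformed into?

byuhbq

The shift depends on letter class: consonant d→m is +9, but vowel i→p is +7. The rule splits by letter class: vowels +7, consonants +9.
On splash: s(cons)+9=b, p(cons)+9=y, l(cons)+9=u, a(vowel)+7=h, s(cons)+9=b, h(cons)+9=q.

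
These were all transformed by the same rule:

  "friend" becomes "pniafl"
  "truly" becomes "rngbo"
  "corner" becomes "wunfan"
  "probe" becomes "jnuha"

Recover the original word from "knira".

f(5)→p(15) and r(17)→n(13) fit y≡15x+18 (mod 26); the inverse of 15 mod 26 is 7. Treating letters as 0–25, the rule is x ↦ 15x + 18 (mod 26).
Decoding knira: k(10)→7·(10−18)≡22=w; n(13)→7·(13−18)≡17=r; i(8)→7·(8−18)≡8=i; r(17)→7·(17−18)≡19=t; a(0)→7·(0−18)≡4=e (all mod 26).

write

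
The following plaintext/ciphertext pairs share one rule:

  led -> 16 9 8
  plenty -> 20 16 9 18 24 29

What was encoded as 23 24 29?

l is letter #12 and maps to 16: an offset of 4. The number is (letter's place in the alphabet, a=1) + 4.
Undoing it on 23 24 29: 23→(23−4)÷1=19=s, 24→(24−4)÷1=20=t, 29→(29−4)÷1=25=y.

sty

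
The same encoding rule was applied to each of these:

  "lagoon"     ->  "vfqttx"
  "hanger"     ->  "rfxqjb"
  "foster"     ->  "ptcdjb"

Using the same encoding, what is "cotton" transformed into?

mtddtx

The shift depends on letter class: consonant l→v is +10, but vowel a→f is +5. The rule splits by letter class: vowels +5, consonants +10.
On cotton: c(cons)+10=m, o(vowel)+5=t, t(cons)+10=d, t(cons)+10=d, o(vowel)+5=t, n(cons)+10=x.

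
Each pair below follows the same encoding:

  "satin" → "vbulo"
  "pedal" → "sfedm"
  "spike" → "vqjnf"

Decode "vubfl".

Shifts by position in satin: pos 0: s→v (+3), pos 1: a→b (+1), pos 2: t→u (+1), pos 3: i→l (+3), pos 4: n→o (+1) — repeating every 3. The shifts repeat in a cycle of length 3: positions 0,1,… shift by +3, +1, +1, then the pattern repeats.
Reversing it on vubfl: v−3=s, u−1=t, b−1=a, f−3=c, l−1=k.

stack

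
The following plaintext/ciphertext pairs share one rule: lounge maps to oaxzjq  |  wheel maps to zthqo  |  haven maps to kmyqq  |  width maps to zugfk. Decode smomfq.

palace

Shifts by position in lounge: pos 0: l→o (+3), pos 1: o→a (+12), pos 2: u→x (+3), pos 3: n→z (+12) — repeating every 2. A repeating key of period 2 is used — shifts +3, +12 over and over.
Reversing it on smomfq: s−3=p, m−12=a, o−3=l, m−12=a, f−3=c, q−12=e.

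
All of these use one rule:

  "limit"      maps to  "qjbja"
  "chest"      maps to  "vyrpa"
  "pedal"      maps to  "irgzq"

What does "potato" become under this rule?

l(11)→q(16) and i(8)→j(9) fit y≡11x+25 (mod 26); the inverse of 11 mod 26 is 19. This is an affine cipher: with a=0,…,z=25, each position x becomes (11x+25) mod 26.
For potato: p(15)→11·15+25≡8=i; o(14)→11·14+25≡23=x; t(19)→11·19+25≡0=a; a(0)→11·0+25≡25=z; t(19)→11·19+25≡0=a; o(14)→11·14+25≡23=x (all mod 26).

ixazax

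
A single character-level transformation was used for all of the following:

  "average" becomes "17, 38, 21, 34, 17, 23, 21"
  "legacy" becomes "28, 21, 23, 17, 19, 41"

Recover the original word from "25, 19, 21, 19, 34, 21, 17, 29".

icecream

The number is (letter's place in the alphabet, a=1) + 16.
Undoing it on 25, 19, 21, 19, 34, 21, 17, 29: 25→(25−16)÷1=9=i, 19→(19−16)÷1=3=c, 21→(21−16)÷1=5=e, 19→(19−16)÷1=3=c, 34→(34−16)÷1=18=r, 21→(21−16)÷1=5=e, 17→(17−16)÷1=1=a, 29→(29−16)÷1=13=m.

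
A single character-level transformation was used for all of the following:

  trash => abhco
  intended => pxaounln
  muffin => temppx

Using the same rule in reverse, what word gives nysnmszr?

goldfish

A repeating key of period 2 is used — shifts +7, +10 over and over.
Decoding nysnmszr: n−7=g, y−10=o, s−7=l, n−10=d, m−7=f, s−10=i, z−7=s, r−10=h.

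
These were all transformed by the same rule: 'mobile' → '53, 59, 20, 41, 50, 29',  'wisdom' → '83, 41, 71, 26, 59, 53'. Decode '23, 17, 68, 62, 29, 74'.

m(#13)→53 and o(#15)→59: differences scale by 3, so n = 3·pos + 14. The formula is n = 3×(alphabet index, a=1) + 14.
Decoding 23, 17, 68, 62, 29, 74: 23→(23−14)÷3=3=c, 17→(17−14)÷3=1=a, 68→(68−14)÷3=18=r, 62→(62−14)÷3=16=p, 29→(29−14)÷3=5=e, 74→(74−14)÷3=20=t.

carpet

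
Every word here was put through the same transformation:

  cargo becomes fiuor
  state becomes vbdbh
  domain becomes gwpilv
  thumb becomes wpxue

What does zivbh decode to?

Shifts by position in cargo: pos 0: c→f (+3), pos 1: a→i (+8), pos 2: r→u (+3), pos 3: g→o (+8) — repeating every 2. It's a Vigenère-style cipher with numeric key [3,8]: position i shifts by key[i mod 2].
Undoing it on zivbh: z−3=w, i−8=a, v−3=s, b−8=t, h−3=e.

waste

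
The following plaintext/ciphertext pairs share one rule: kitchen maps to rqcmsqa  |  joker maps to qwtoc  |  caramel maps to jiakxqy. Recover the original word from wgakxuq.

pyramid

In kitchen: k→r is +7, i→q is +8, t→c is +9, c→m is +10 — the shift increases by 1 each position. Each letter shifts forward by (position + 7), i.e. 7, 8, 9, … — the shift grows by one for each successive letter.
Reversing it on wgakxuq: w−7=p, g−8=y, a−9=r, k−10=a, x−11=m, u−12=i, q−13=d.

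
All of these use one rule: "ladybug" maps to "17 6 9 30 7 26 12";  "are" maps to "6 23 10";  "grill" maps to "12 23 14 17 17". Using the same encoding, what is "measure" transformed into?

18 10 6 24 26 23 10

l is letter #12 and maps to 17: an offset of 5. The number is (letter's place in the alphabet, a=1) + 5.
Applying it to measure: m=13→18, e=5→10, a=1→6, s=19→24, u=21→26, r=18→23, e=5→10.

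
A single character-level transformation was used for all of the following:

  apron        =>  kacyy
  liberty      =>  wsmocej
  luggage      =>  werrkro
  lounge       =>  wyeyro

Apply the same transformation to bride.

The shift depends on letter class: consonant p→a is +11, but vowel a→k is +10. Two shifts are in play — +10 for a/e/i/o/u, +11 for every other letter.
For bride: b(cons)+11=m, r(cons)+11=c, i(vowel)+10=s, d(cons)+11=o, e(vowel)+10=o.

mcsoo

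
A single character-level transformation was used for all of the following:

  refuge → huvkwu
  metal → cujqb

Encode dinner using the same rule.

tydduh

Compare letters: r→h is +16, e→u is +16, f→v is +16 — a constant shift. This is a Caesar cipher with shift 16.
Applying it to dinner: d+16=t, i+16=y, n+16=d, n+16=d, e+16=u, r+16=h.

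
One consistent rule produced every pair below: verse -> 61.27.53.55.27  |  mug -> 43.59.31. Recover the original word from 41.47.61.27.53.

lover

v(#22)→61 and e(#5)→27: differences scale by 2, so n = 2·pos + 17. Each letter becomes 2×(its alphabet position, a=1..z=26) + 17.
Reversing it on 41.47.61.27.53: 41→(41−17)÷2=12=l, 47→(47−17)÷2=15=o, 61→(61−17)÷2=22=v, 27→(27−17)÷2=5=e, 53→(53−17)÷2=18=r.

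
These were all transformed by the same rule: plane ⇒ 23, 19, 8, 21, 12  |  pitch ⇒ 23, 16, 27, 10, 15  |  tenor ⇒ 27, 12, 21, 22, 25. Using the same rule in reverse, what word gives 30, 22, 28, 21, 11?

p is letter #16 and maps to 23: an offset of 7. The number is (letter's place in the alphabet, a=1) + 7.
Undoing it on 30, 22, 28, 21, 11: 30→(30−7)÷1=23=w, 22→(22−7)÷1=15=o, 28→(28−7)÷1=21=u, 21→(21−7)÷1=14=n, 11→(11−7)÷1=4=d.

wound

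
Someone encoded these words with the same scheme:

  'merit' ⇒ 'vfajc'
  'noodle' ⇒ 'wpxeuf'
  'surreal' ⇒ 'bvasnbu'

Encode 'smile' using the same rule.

bnrmn

Shifts by position in merit: pos 0: m→v (+9), pos 1: e→f (+1), pos 2: r→a (+9), pos 3: i→j (+1) — repeating every 2. A repeating key of period 2 is used — shifts +9, +1 over and over.
Applying it to smile: s+9=b, m+1=n, i+9=r, l+1=m, e+9=n.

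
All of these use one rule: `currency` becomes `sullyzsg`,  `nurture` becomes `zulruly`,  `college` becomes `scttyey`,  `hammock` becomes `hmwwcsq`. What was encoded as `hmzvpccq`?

c(2)→s(18) and u(20)→u(20) fit y≡3x+12 (mod 26); the inverse of 3 mod 26 is 9. Each letter's alphabet position (a=0..z=25) is mapped through 3·x+12 mod 26 — an affine cipher.
Decoding hmzvpccq: h(7)→9·(7−12)≡7=h; m(12)→9·(12−12)≡0=a; z(25)→9·(25−12)≡13=n; v(21)→9·(21−12)≡3=d; p(15)→9·(15−12)≡1=b; c(2)→9·(2−12)≡14=o; c(2)→9·(2−12)≡14=o; q(16)→9·(16−12)≡10=k (all mod 26).

handbook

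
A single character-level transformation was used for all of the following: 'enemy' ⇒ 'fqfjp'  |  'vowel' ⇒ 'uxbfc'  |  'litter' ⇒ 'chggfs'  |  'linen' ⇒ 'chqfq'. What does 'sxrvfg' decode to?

e(4)→f(5) and n(13)→q(16) fit y≡7x+3 (mod 26); the inverse of 7 mod 26 is 15. Treating letters as 0–25, the rule is x ↦ 7x + 3 (mod 26).
Decoding sxrvfg: s(18)→15·(18−3)≡17=r; x(23)→15·(23−3)≡14=o; r(17)→15·(17−3)≡2=c; v(21)→15·(21−3)≡10=k; f(5)→15·(5−3)≡4=e; g(6)→15·(6−3)≡19=t (all mod 26).

rocket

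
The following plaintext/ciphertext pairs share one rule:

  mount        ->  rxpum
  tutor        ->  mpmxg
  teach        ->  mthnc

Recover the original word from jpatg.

Treating letters as 0–25, the rule is x ↦ 3x + 7 (mod 26).
Decoding jpatg: j(9)→9·(9−7)≡18=s; p(15)→9·(15−7)≡20=u; a(0)→9·(0−7)≡15=p; t(19)→9·(19−7)≡4=e; g(6)→9·(6−7)≡17=r (all mod 26).

super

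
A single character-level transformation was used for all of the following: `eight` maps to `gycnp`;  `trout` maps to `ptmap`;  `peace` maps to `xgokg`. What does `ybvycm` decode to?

indigo

e(4)→g(6) and i(8)→y(24) fit y≡11x+14 (mod 26); the inverse of 11 mod 26 is 19. Treating letters as 0–25, the rule is x ↦ 11x + 14 (mod 26).
Undoing it on ybvycm: y(24)→19·(24−14)≡8=i; b(1)→19·(1−14)≡13=n; v(21)→19·(21−14)≡3=d; y(24)→19·(24−14)≡8=i; c(2)→19·(2−14)≡6=g; m(12)→19·(12−14)≡14=o (all mod 26).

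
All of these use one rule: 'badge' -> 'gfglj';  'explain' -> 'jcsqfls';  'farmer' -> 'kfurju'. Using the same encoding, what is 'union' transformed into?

Shifts by position in badge: pos 0: b→g (+5), pos 1: a→f (+5), pos 2: d→g (+3), pos 3: g→l (+5), pos 4: e→j (+5) — repeating every 3. A repeating key of period 3 is used — shifts +5, +5, +3 over and over.
Applying it to union: u+5=z, n+5=s, i+3=l, o+5=t, n+5=s.

zslts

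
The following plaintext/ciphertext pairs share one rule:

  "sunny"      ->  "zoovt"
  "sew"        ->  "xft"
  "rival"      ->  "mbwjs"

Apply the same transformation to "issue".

The output letters match the input read backwards, each shifted +1: sunny reversed is ynnus. Two steps: reverse the string, then apply a Caesar shift of +1.
Applying it to issue: reverse → eussi; then shift: e+1=f, u+1=v, s+1=t, s+1=t, i+1=j.

fvttj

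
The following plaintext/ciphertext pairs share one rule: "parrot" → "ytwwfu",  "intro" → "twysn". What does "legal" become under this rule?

The output letters match the input read backwards, each shifted +5: parrot reversed is torrap. Two steps: reverse the string, then apply a Caesar shift of +5.
Applying it to legal: reverse → lagel; then shift: l+5=q, a+5=f, g+5=l, e+5=j, l+5=q.

qfljq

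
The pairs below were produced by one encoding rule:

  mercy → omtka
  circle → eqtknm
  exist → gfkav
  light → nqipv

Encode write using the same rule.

Shifts by position in mercy: pos 0: m→o (+2), pos 1: e→m (+8), pos 2: r→t (+2), pos 3: c→k (+8) — repeating every 2. The shifts repeat in a cycle of length 2: positions 0,1,… shift by +2, +8, then the pattern repeats.
Applying it to write: w+2=y, r+8=z, i+2=k, t+8=b, e+2=g.

yzkbg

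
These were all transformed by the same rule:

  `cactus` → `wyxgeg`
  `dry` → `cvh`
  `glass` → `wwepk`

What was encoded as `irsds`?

The output letters match the input read backwards, each shifted +4: cactus reversed is sutcac. Two steps: reverse the string, then apply a Caesar shift of +4.
Decoding irsds: shift back: i−4=e, r−4=n, s−4=o, d−4=z, s−4=o → enozo; then reverse → ozone.

ozone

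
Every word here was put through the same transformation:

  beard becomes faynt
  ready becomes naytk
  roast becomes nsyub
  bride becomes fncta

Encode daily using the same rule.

tycxk

Treating letters as 0–25, the rule is x ↦ 7x + 24 (mod 26).
On daily: d(3)→7·3+24≡19=t; a(0)→7·0+24≡24=y; i(8)→7·8+24≡2=c; l(11)→7·11+24≡23=x; y(24)→7·24+24≡10=k (all mod 26).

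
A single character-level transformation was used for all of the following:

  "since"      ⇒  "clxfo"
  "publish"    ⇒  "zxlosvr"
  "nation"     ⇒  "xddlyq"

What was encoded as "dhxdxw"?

Shifts by position in since: pos 0: s→c (+10), pos 1: i→l (+3), pos 2: n→x (+10), pos 3: c→f (+3) — repeating every 2. A repeating key of period 2 is used — shifts +10, +3 over and over.
Reversing it on dhxdxw: d−10=t, h−3=e, x−10=n, d−3=a, x−10=n, w−3=t.

tenant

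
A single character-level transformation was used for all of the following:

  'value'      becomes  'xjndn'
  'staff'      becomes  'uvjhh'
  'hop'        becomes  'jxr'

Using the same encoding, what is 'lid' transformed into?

The shift depends on letter class: consonant v→x is +2, but vowel a→j is +9. The rule splits by letter class: vowels +9, consonants +2.
Applying it to lid: l(cons)+2=n, i(vowel)+9=r, d(cons)+2=f.

nrf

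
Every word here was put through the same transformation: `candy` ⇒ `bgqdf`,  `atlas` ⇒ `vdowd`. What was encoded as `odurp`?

Read the word backwards and shift each letter +3.
Undoing it on odurp: shift back: o−3=l, d−3=a, u−3=r, r−3=o, p−3=m → larom; then reverse → moral.

moral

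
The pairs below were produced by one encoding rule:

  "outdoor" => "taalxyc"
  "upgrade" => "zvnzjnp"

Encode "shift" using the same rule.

xnpnc

In outdoor: o→t is +5, u→a is +6, t→a is +7, d→l is +8 — the shift increases by 1 each position. Letter i (0-indexed) is shifted by i+5, so successive shifts are 5, 6, 7, ….
For shift: s+5=x, h+6=n, i+7=p, f+8=n, t+9=c.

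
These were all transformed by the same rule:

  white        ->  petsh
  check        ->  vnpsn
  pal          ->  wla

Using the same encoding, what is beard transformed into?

The output letters match the input read backwards, each shifted +11: white reversed is etihw. The word is reversed, then every letter is shifted forward by 11.
On beard: reverse → draeb; then shift: d+11=o, r+11=c, a+11=l, e+11=p, b+11=m.

oclpm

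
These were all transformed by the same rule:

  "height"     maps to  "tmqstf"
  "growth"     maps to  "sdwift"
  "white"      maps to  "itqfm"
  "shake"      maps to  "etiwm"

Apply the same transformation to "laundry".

Two shifts are in play — +8 for a/e/i/o/u, +12 for every other letter.
For laundry: l(cons)+12=x, a(vowel)+8=i, u(vowel)+8=c, n(cons)+12=z, d(cons)+12=p, r(cons)+12=d, y(cons)+12=k.

xiczpdk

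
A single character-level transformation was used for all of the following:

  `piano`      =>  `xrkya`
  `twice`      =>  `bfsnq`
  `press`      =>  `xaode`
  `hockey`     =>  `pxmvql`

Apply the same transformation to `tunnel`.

bdxyqy

In piano: p→x is +8, i→r is +9, a→k is +10, n→y is +11 — the shift increases by 1 each position. Letter i (0-indexed) is shifted by i+8, so successive shifts are 8, 9, 10, ….
Applying it to tunnel: t+8=b, u+9=d, n+10=x, n+11=y, e+12=q, l+13=y.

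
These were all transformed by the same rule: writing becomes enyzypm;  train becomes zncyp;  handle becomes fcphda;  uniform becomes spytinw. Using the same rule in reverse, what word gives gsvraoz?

subject

w(22)→e(4) and r(17)→n(13) fit y≡19x+2 (mod 26); the inverse of 19 mod 26 is 11. Treating letters as 0–25, the rule is x ↦ 19x + 2 (mod 26).
Undoing it on gsvraoz: g(6)→11·(6−2)≡18=s; s(18)→11·(18−2)≡20=u; v(21)→11·(21−2)≡1=b; r(17)→11·(17−2)≡9=j; a(0)→11·(0−2)≡4=e; o(14)→11·(14−2)≡2=c; z(25)→11·(25−2)≡19=t (all mod 26).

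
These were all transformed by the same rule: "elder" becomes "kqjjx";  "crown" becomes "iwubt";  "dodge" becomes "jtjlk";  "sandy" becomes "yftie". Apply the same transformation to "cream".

iwkfs

Shifts by position in elder: pos 0: e→k (+6), pos 1: l→q (+5), pos 2: d→j (+6), pos 3: e→j (+5) — repeating every 2. The shifts repeat in a cycle of length 2: positions 0,1,… shift by +6, +5, then the pattern repeats.
On cream: c+6=i, r+5=w, e+6=k, a+5=f, m+6=s.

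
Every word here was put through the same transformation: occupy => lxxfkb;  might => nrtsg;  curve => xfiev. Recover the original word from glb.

Each pair mirrors across the alphabet (o↔l, c↔x, c↔x): positions sum to 25. Each letter is replaced by its mirror in the alphabet: a↔z, b↔y, c↔x, and so on (the Atbash cipher).
Decoding glb: g↔t, l↔o, b↔y.

toy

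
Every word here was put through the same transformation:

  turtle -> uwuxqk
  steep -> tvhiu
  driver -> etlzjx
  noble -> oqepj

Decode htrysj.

ground

Letter i (0-indexed) is shifted by i+1, so successive shifts are 1, 2, 3, ….
Decoding htrysj: h−1=g, t−2=r, r−3=o, y−4=u, s−5=n, j−6=d.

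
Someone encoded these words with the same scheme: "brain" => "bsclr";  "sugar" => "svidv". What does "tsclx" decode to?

In brain: b→b is +0, r→s is +1, a→c is +2, i→l is +3 — the shift increases by 1 each position. The shift increases by 1 at each position, starting from +0: 0, 1, 2, ….
Undoing it on tsclx: t−0=t, s−1=r, c−2=a, l−3=i, x−4=t.

trait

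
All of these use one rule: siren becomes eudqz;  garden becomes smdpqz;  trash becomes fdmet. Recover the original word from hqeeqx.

vessel

Compare letters: s→e is +12, i→u is +12, r→d is +12 — a constant shift. This is a Caesar cipher with shift 12.
Reversing it on hqeeqx: h−12=v, q−12=e, e−12=s, e−12=s, q−12=e, x−12=l.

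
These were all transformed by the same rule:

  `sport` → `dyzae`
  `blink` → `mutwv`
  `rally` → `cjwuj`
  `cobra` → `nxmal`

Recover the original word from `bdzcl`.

Shifts by position in sport: pos 0: s→d (+11), pos 1: p→y (+9), pos 2: o→z (+11), pos 3: r→a (+9) — repeating every 2. A repeating key of period 2 is used — shifts +11, +9 over and over.
Undoing it on bdzcl: b−11=q, d−9=u, z−11=o, c−9=t, l−11=a.

quota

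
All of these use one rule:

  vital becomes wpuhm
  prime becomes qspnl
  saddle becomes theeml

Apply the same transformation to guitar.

hbpuhs

The shift depends on letter class: consonant v→w is +1, but vowel i→p is +7. The rule splits by letter class: vowels +7, consonants +1.
Applying it to guitar: g(cons)+1=h, u(vowel)+7=b, i(vowel)+7=p, t(cons)+1=u, a(vowel)+7=h, r(cons)+1=s.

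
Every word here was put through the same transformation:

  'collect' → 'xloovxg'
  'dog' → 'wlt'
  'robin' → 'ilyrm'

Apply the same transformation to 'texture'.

gvcgfiv

Each pair mirrors across the alphabet (c↔x, o↔l, l↔o): positions sum to 25. Each letter is replaced by its mirror in the alphabet: a↔z, b↔y, c↔x, and so on (the Atbash cipher).
On texture: t↔g, e↔v, x↔c, t↔g, u↔f, r↔i, e↔v.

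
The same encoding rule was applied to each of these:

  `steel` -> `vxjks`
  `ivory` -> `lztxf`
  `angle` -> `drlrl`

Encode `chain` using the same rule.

flfou

In steel: s→v is +3, t→x is +4, e→j is +5, e→k is +6 — the shift increases by 1 each position. Letter i (0-indexed) is shifted by i+3, so successive shifts are 3, 4, 5, ….
Applying it to chain: c+3=f, h+4=l, a+5=f, i+6=o, n+7=u.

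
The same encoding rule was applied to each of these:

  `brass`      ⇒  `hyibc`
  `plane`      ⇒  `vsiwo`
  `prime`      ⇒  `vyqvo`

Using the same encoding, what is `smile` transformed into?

ytquo

In brass: b→h is +6, r→y is +7, a→i is +8, s→b is +9 — the shift increases by 1 each position. Letter i (0-indexed) is shifted by i+6, so successive shifts are 6, 7, 8, ….
Applying it to smile: s+6=y, m+7=t, i+8=q, l+9=u, e+10=o.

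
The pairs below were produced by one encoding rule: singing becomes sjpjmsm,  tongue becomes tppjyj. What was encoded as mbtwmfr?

martial

The shift increases by 1 at each position, starting from +0: 0, 1, 2, ….
Undoing it on mbtwmfr: m−0=m, b−1=a, t−2=r, w−3=t, m−4=i, f−5=a, r−6=l.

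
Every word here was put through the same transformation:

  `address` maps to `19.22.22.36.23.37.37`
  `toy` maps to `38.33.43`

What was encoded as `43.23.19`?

a is letter #1 and maps to 19: an offset of 18. Each letter is replaced by its alphabet position (a=1..z=26) + 18.
Reversing it on 43.23.19: 43→(43−18)÷1=25=y, 23→(23−18)÷1=5=e, 19→(19−18)÷1=1=a.

yea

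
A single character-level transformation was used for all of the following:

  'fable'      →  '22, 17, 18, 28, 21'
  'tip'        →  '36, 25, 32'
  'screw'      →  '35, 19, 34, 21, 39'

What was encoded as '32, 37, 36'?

put

Letters become their 1-based position plus 16 (so a→17, b→18, …).
Undoing it on 32, 37, 36: 32→(32−16)÷1=16=p, 37→(37−16)÷1=21=u, 36→(36−16)÷1=20=t.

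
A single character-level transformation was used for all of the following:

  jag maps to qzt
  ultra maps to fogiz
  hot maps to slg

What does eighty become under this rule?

vrtsgb

Each pair mirrors across the alphabet (j↔q, a↔z, g↔t): positions sum to 25. Each letter is replaced by its mirror in the alphabet: a↔z, b↔y, c↔x, and so on (the Atbash cipher).
For eighty: e↔v, i↔r, g↔t, h↔s, t↔g, y↔b.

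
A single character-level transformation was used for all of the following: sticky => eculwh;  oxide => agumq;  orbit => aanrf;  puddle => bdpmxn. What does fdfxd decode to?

tutor

It's a Vigenère-style cipher with numeric key [12,9]: position i shifts by key[i mod 2].
Reversing it on fdfxd: f−12=t, d−9=u, f−12=t, x−9=o, d−12=r.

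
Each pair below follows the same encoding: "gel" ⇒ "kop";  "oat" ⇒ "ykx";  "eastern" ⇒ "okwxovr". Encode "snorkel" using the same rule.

wryvoop

The shift depends on letter class: consonant g→k is +4, but vowel e→o is +10. The rule splits by letter class: vowels +10, consonants +4.
Applying it to snorkel: s(cons)+4=w, n(cons)+4=r, o(vowel)+10=y, r(cons)+4=v, k(cons)+4=o, e(vowel)+10=o, l(cons)+4=p.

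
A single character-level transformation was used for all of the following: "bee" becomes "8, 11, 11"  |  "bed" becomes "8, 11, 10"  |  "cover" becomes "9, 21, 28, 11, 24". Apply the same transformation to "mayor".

Letters become their 1-based position plus 6 (so a→7, b→8, …).
Applying it to mayor: m=13→19, a=1→7, y=25→31, o=15→21, r=18→24.

19, 7, 31, 21, 24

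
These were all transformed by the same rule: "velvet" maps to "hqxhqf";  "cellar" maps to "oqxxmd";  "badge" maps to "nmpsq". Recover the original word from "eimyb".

Compare letters: v→h is +12, e→q is +12, l→x is +12 — a constant shift. Each letter is shifted forward by 12 in the alphabet (a Caesar shift of +12).
Undoing it on eimyb: e−12=s, i−12=w, m−12=a, y−12=m, b−12=p.

swamp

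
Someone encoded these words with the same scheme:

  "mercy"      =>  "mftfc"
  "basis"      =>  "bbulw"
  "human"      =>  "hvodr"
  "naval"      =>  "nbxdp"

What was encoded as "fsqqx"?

The shift increases by 1 at each position, starting from +0: 0, 1, 2, ….
Undoing it on fsqqx: f−0=f, s−1=r, q−2=o, q−3=n, x−4=t.

front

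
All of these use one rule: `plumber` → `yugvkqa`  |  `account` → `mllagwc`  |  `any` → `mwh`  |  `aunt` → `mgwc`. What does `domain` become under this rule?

The shift depends on letter class: consonant p→y is +9, but vowel u→g is +12. Vowels shift forward by 12 and consonants shift forward by 9.
Applying it to domain: d(cons)+9=m, o(vowel)+12=a, m(cons)+9=v, a(vowel)+12=m, i(vowel)+12=u, n(cons)+9=w.

mavmuw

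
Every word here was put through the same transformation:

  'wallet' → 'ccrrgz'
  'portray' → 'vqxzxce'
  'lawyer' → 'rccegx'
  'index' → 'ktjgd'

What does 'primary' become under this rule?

vxkscxe

The shift depends on letter class: consonant w→c is +6, but vowel a→c is +2. Two shifts are in play — +2 for a/e/i/o/u, +6 for every other letter.
For primary: p(cons)+6=v, r(cons)+6=x, i(vowel)+2=k, m(cons)+6=s, a(vowel)+2=c, r(cons)+6=x, y(cons)+6=e.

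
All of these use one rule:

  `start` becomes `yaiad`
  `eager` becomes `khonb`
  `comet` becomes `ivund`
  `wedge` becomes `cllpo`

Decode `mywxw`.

In start: s→y is +6, t→a is +7, a→i is +8, r→a is +9 — the shift increases by 1 each position. The shift increases by 1 at each position, starting from +6: 6, 7, 8, ….
Undoing it on mywxw: m−6=g, y−7=r, w−8=o, x−9=o, w−10=m.

groom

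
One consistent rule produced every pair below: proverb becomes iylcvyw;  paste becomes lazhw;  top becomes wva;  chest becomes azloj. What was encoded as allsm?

The word is reversed, then every letter is shifted forward by 7.
Reversing it on allsm: shift back: a−7=t, l−7=e, l−7=e, s−7=l, m−7=f → teelf; then reverse → fleet.

fleet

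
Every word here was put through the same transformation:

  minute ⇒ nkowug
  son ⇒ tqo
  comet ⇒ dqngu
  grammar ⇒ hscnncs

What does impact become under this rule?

The shift depends on letter class: consonant m→n is +1, but vowel i→k is +2. Vowels shift forward by 2 and consonants shift forward by 1.
For impact: i(vowel)+2=k, m(cons)+1=n, p(cons)+1=q, a(vowel)+2=c, c(cons)+1=d, t(cons)+1=u.

knqcdu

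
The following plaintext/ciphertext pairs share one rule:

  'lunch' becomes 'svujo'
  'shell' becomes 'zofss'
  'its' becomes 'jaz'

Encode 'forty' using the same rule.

The shift depends on letter class: consonant l→s is +7, but vowel u→v is +1. Two shifts are in play — +1 for a/e/i/o/u, +7 for every other letter.
For forty: f(cons)+7=m, o(vowel)+1=p, r(cons)+7=y, t(cons)+7=a, y(cons)+7=f.

mpyaf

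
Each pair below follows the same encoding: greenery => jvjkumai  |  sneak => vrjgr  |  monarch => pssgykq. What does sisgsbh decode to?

In greenery: g→j is +3, r→v is +4, e→j is +5, e→k is +6 — the shift increases by 1 each position. The shift increases by 1 at each position, starting from +3: 3, 4, 5, ….
Reversing it on sisgsbh: s−3=p, i−4=e, s−5=n, g−6=a, s−7=l, b−8=t, h−9=y.

penalty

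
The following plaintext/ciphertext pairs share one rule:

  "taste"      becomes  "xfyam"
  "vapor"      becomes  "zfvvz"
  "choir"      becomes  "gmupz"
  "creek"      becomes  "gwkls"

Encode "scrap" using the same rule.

whxhx

In taste: t→x is +4, a→f is +5, s→y is +6, t→a is +7 — the shift increases by 1 each position. Letter i (0-indexed) is shifted by i+4, so successive shifts are 4, 5, 6, ….
On scrap: s+4=w, c+5=h, r+6=x, a+7=h, p+8=x.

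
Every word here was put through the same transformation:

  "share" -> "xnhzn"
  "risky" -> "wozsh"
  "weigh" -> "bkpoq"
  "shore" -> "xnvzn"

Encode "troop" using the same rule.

Each letter shifts forward by (position + 5), i.e. 5, 6, 7, … — the shift grows by one for each successive letter.
On troop: t+5=y, r+6=x, o+7=v, o+8=w, p+9=y.

yxvwy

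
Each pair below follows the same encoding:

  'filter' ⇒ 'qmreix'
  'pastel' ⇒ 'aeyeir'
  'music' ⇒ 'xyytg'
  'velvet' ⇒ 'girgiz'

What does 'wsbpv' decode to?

lover

Shifts by position in filter: pos 0: f→q (+11), pos 1: i→m (+4), pos 2: l→r (+6), pos 3: t→e (+11), pos 4: e→i (+4), pos 5: r→x (+6) — repeating every 3. The shifts repeat in a cycle of length 3: positions 0,1,… shift by +11, +4, +6, then the pattern repeats.
Undoing it on wsbpv: w−11=l, s−4=o, b−6=v, p−11=e, v−4=r.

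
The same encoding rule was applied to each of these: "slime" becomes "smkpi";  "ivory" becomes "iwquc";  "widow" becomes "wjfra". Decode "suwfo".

In slime: s→s is +0, l→m is +1, i→k is +2, m→p is +3 — the shift increases by 1 each position. Letter i (0-indexed) is shifted by i+0, so successive shifts are 0, 1, 2, ….
Reversing it on suwfo: s−0=s, u−1=t, w−2=u, f−3=c, o−4=k.

stuck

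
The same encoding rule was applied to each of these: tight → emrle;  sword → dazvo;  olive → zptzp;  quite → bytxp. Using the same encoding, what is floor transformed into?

qpzsc

Shifts by position in tight: pos 0: t→e (+11), pos 1: i→m (+4), pos 2: g→r (+11), pos 3: h→l (+4) — repeating every 2. The shifts repeat in a cycle of length 2: positions 0,1,… shift by +11, +4, then the pattern repeats.
On floor: f+11=q, l+4=p, o+11=z, o+4=s, r+11=c.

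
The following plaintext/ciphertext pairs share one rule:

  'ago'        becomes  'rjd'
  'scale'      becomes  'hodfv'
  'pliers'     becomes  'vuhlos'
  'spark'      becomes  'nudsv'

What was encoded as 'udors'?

polar

The output letters match the input read backwards, each shifted +3: ago reversed is oga. Two steps: reverse the string, then apply a Caesar shift of +3.
Decoding udors: shift back: u−3=r, d−3=a, o−3=l, r−3=o, s−3=p → ralop; then reverse → polar.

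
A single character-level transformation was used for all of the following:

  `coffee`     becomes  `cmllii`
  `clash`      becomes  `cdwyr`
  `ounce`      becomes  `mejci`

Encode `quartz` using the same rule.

sewvbt

Treating letters as 0–25, the rule is x ↦ 3x + 22 (mod 26).
On quartz: q(16)→3·16+22≡18=s; u(20)→3·20+22≡4=e; a(0)→3·0+22≡22=w; r(17)→3·17+22≡21=v; t(19)→3·19+22≡1=b; z(25)→3·25+22≡19=t (all mod 26).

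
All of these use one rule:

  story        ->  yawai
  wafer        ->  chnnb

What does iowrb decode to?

Each letter shifts forward by (position + 6), i.e. 6, 7, 8, … — the shift grows by one for each successive letter.
Decoding iowrb: i−6=c, o−7=h, w−8=o, r−9=i, b−10=r.

choir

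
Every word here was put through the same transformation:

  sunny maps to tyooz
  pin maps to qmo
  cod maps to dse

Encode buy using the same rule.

Vowels shift forward by 4 and consonants shift forward by 1.
For buy: b(cons)+1=c, u(vowel)+4=y, y(cons)+1=z.

cyz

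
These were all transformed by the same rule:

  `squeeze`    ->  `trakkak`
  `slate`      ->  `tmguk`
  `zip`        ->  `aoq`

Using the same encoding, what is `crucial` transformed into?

The shift depends on letter class: consonant s→t is +1, but vowel u→a is +6. The rule splits by letter class: vowels +6, consonants +1.
Applying it to crucial: c(cons)+1=d, r(cons)+1=s, u(vowel)+6=a, c(cons)+1=d, i(vowel)+6=o, a(vowel)+6=g, l(cons)+1=m.

dsadogm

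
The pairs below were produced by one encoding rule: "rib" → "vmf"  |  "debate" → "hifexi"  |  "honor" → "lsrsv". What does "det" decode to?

Compare letters: r→v is +4, i→m is +4, b→f is +4 — a constant shift. Every letter moves 4 places later in the alphabet, wrapping around z→a.
Reversing it on det: d−4=z, e−4=a, t−4=p.

zap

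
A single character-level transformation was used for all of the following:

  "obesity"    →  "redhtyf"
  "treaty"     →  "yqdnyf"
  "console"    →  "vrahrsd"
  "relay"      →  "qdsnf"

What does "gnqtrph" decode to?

This is an affine cipher: with a=0,…,z=25, each position x becomes (17x+13) mod 26.
Decoding gnqtrph: g(6)→23·(6−13)≡21=v; n(13)→23·(13−13)≡0=a; q(16)→23·(16−13)≡17=r; t(19)→23·(19−13)≡8=i; r(17)→23·(17−13)≡14=o; p(15)→23·(15−13)≡20=u; h(7)→23·(7−13)≡18=s (all mod 26).

various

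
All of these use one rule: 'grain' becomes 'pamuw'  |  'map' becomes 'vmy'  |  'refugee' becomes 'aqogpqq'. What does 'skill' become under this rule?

Two shifts are in play — +12 for a/e/i/o/u, +9 for every other letter.
For skill: s(cons)+9=b, k(cons)+9=t, i(vowel)+12=u, l(cons)+9=u, l(cons)+9=u.

btuuu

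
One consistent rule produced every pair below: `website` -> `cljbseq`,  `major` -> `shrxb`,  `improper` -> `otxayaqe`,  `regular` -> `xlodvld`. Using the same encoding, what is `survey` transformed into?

In website: w→c is +6, e→l is +7, b→j is +8, s→b is +9 — the shift increases by 1 each position. Letter i (0-indexed) is shifted by i+6, so successive shifts are 6, 7, 8, ….
On survey: s+6=y, u+7=b, r+8=z, v+9=e, e+10=o, y+11=j.

ybzeoj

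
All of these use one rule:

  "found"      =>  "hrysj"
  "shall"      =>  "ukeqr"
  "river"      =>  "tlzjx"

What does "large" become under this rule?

ndvlk

In found: f→h is +2, o→r is +3, u→y is +4, n→s is +5 — the shift increases by 1 each position. Each letter shifts forward by (position + 2), i.e. 2, 3, 4, … — the shift grows by one for each successive letter.
Applying it to large: l+2=n, a+3=d, r+4=v, g+5=l, e+6=k.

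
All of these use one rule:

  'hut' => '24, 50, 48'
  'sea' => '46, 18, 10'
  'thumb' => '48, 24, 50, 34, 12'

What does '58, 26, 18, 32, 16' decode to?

h(#8)→24 and u(#21)→50: differences scale by 2, so n = 2·pos + 8. Each letter becomes 2×(its alphabet position, a=1..z=26) + 8.
Reversing it on 58, 26, 18, 32, 16: 58→(58−8)÷2=25=y, 26→(26−8)÷2=9=i, 18→(18−8)÷2=5=e, 32→(32−8)÷2=12=l, 16→(16−8)÷2=4=d.

yield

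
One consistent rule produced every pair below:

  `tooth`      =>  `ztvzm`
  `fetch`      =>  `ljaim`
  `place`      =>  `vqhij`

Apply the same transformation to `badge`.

The shifts repeat in a cycle of length 3: positions 0,1,… shift by +6, +5, +7, then the pattern repeats.
Applying it to badge: b+6=h, a+5=f, d+7=k, g+6=m, e+5=j.

hfkmj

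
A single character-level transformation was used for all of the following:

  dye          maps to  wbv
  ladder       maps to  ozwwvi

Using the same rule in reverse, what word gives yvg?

Each pair mirrors across the alphabet (d↔w, y↔b, e↔v): positions sum to 25. This is the alphabet-reversal cipher (Atbash): a becomes z, b becomes y, etc.
Decoding yvg: y↔b, v↔e, g↔t.

bet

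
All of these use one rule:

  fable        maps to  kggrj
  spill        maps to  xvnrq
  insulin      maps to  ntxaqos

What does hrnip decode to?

Shifts by position in fable: pos 0: f→k (+5), pos 1: a→g (+6), pos 2: b→g (+5), pos 3: l→r (+6) — repeating every 2. A repeating key of period 2 is used — shifts +5, +6 over and over.
Decoding hrnip: h−5=c, r−6=l, n−5=i, i−6=c, p−5=k.

click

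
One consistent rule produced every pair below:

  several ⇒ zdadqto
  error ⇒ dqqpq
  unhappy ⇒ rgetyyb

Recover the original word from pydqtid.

operate

s(18)→z(25) and e(4)→d(3) fit y≡9x+19 (mod 26); the inverse of 9 mod 26 is 3. Each letter's alphabet position (a=0..z=25) is mapped through 9·x+19 mod 26 — an affine cipher.
Reversing it on pydqtid: p(15)→3·(15−19)≡14=o; y(24)→3·(24−19)≡15=p; d(3)→3·(3−19)≡4=e; q(16)→3·(16−19)≡17=r; t(19)→3·(19−19)≡0=a; i(8)→3·(8−19)≡19=t; d(3)→3·(3−19)≡4=e (all mod 26).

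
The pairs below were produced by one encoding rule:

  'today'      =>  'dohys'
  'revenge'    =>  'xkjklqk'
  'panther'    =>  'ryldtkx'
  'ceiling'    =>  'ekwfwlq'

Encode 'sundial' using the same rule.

aglhwyf

t(19)→d(3) and o(14)→o(14) fit y≡3x+24 (mod 26); the inverse of 3 mod 26 is 9. Each letter's alphabet position (a=0..z=25) is mapped through 3·x+24 mod 26 — an affine cipher.
On sundial: s(18)→3·18+24≡0=a; u(20)→3·20+24≡6=g; n(13)→3·13+24≡11=l; d(3)→3·3+24≡7=h; i(8)→3·8+24≡22=w; a(0)→3·0+24≡24=y; l(11)→3·11+24≡5=f (all mod 26).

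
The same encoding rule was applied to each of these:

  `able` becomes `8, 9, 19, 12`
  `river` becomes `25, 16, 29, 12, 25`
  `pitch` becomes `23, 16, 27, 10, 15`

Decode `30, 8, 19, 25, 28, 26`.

Each letter is replaced by its alphabet position (a=1..z=26) + 7.
Reversing it on 30, 8, 19, 25, 28, 26: 30→(30−7)÷1=23=w, 8→(8−7)÷1=1=a, 19→(19−7)÷1=12=l, 25→(25−7)÷1=18=r, 28→(28−7)÷1=21=u, 26→(26−7)÷1=19=s.

walrus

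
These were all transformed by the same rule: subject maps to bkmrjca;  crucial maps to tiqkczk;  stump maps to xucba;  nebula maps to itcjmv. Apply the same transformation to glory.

gzwto

Two steps: reverse the string, then apply a Caesar shift of +8.
On glory: reverse → yrolg; then shift: y+8=g, r+8=z, o+8=w, l+8=t, g+8=o.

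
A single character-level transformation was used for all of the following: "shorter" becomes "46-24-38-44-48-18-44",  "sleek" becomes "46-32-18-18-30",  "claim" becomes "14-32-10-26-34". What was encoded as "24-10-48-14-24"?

hatch

The formula is n = 2×(alphabet index, a=1) + 8.
Undoing it on 24-10-48-14-24: 24→(24−8)÷2=8=h, 10→(10−8)÷2=1=a, 48→(48−8)÷2=20=t, 14→(14−8)÷2=3=c, 24→(24−8)÷2=8=h.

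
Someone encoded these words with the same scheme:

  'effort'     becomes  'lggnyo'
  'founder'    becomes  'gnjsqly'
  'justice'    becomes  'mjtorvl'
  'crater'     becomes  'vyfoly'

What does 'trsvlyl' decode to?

sincere

This is an affine cipher: with a=0,…,z=25, each position x becomes (21x+5) mod 26.
Decoding trsvlyl: t(19)→5·(19−5)≡18=s; r(17)→5·(17−5)≡8=i; s(18)→5·(18−5)≡13=n; v(21)→5·(21−5)≡2=c; l(11)→5·(11−5)≡4=e; y(24)→5·(24−5)≡17=r; l(11)→5·(11−5)≡4=e (all mod 26).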